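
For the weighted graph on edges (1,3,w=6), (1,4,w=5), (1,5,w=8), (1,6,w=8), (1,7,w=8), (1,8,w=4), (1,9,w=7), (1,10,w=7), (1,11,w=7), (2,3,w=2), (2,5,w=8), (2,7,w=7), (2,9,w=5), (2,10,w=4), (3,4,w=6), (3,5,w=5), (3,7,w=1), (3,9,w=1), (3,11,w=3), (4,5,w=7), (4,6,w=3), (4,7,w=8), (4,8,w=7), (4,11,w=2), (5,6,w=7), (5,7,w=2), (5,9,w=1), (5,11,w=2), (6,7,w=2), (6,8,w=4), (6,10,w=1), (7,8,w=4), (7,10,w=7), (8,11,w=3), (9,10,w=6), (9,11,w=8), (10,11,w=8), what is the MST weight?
19 (MST edges: (1,8,w=4), (2,3,w=2), (3,7,w=1), (3,9,w=1), (4,11,w=2), (5,9,w=1), (5,11,w=2), (6,7,w=2), (6,10,w=1), (8,11,w=3); sum of weights 4 + 2 + 1 + 1 + 2 + 1 + 2 + 2 + 1 + 3 = 19)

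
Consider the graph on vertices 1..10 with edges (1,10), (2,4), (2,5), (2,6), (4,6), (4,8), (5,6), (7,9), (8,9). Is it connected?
No, it has 3 components: {1, 10}, {2, 4, 5, 6, 7, 8, 9}, {3}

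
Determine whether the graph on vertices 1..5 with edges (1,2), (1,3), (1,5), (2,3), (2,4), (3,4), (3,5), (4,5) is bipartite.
No (odd cycle of length 3: 5 -> 1 -> 3 -> 5)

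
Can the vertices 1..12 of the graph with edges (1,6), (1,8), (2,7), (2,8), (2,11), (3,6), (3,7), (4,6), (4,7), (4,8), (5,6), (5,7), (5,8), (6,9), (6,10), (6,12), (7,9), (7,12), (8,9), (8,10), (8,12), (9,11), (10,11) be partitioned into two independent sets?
Yes. Partition: {1, 2, 3, 4, 5, 9, 10, 12}, {6, 7, 8, 11}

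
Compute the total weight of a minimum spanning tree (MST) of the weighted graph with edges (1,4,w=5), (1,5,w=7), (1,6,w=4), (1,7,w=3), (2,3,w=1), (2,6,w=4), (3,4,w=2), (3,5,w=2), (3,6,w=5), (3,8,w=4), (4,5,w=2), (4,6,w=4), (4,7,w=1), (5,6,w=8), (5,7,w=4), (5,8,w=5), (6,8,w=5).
17 (MST edges: (1,6,w=4), (1,7,w=3), (2,3,w=1), (3,4,w=2), (3,5,w=2), (3,8,w=4), (4,7,w=1); sum of weights 4 + 3 + 1 + 2 + 2 + 4 + 1 = 17)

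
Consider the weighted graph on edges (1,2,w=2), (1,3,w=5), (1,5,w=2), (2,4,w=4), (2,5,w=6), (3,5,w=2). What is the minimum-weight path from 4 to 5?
8 (path: 4 -> 2 -> 1 -> 5; weights 4 + 2 + 2 = 8)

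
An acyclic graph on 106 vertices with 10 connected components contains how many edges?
96 (Each of the 10 component trees on V_i vertices has V_i - 1 edges; summing gives V - C = 106 - 10 = 96)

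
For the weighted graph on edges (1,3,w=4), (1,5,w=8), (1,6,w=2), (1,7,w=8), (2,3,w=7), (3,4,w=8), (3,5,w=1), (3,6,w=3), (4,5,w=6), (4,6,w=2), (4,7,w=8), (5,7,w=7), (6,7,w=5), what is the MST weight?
20 (MST edges: (1,6,w=2), (2,3,w=7), (3,5,w=1), (3,6,w=3), (4,6,w=2), (6,7,w=5); sum of weights 2 + 7 + 1 + 3 + 2 + 5 = 20)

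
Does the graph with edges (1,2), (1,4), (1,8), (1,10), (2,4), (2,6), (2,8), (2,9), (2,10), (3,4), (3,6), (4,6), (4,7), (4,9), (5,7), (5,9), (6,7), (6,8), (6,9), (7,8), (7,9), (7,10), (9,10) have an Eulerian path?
Yes — and in fact it has an Eulerian circuit (the graph is connected and all 10 vertices have even degree)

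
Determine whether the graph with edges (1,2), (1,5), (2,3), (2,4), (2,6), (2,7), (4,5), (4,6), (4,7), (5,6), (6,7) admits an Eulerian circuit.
No (4 vertices have odd degree: {2, 3, 5, 7}; Eulerian circuit requires 0)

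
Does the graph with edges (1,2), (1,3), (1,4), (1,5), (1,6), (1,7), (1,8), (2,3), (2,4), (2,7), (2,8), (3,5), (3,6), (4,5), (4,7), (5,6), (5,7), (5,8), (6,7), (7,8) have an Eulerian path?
Yes (the graph is connected and exactly 2 vertices have odd degree: {1, 2}; any Eulerian path must start and end at those)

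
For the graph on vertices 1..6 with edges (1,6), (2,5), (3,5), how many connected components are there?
3 (components: {1, 6}, {2, 3, 5}, {4})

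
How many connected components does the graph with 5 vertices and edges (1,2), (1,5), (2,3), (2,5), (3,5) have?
2 (components: {1, 2, 3, 5}, {4})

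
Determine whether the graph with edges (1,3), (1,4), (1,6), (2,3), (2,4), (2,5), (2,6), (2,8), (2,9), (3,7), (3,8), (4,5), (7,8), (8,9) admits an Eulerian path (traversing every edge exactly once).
Yes (the graph is connected and exactly 2 vertices have odd degree: {1, 4}; any Eulerian path must start and end at those)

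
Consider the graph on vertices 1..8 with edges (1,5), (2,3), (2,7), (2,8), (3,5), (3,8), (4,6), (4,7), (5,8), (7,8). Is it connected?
Yes (BFS from 1 visits [1, 5, 3, 8, 2, 7, 4, 6] — all 8 vertices reached)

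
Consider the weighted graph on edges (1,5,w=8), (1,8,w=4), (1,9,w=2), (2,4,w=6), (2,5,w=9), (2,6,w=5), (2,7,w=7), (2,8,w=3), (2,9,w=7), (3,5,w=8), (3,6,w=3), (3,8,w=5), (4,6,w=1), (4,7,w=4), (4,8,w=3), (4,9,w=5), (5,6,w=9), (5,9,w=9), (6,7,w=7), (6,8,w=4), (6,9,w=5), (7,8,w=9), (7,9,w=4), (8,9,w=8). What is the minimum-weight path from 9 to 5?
9 (path: 9 -> 5; weights 9 = 9)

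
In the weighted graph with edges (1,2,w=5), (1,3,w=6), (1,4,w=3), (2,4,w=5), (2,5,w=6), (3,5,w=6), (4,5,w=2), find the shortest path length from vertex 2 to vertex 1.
5 (path: 2 -> 1; weights 5 = 5)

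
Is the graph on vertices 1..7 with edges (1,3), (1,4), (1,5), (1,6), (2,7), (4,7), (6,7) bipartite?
Yes. Partition: {1, 7}, {2, 3, 4, 5, 6}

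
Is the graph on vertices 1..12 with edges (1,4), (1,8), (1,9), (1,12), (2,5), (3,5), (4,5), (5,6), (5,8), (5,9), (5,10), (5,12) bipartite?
Yes. Partition: {1, 5, 7, 11}, {2, 3, 4, 6, 8, 9, 10, 12}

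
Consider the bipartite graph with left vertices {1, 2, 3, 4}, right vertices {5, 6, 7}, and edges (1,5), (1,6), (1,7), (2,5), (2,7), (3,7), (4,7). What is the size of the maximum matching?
3 (matching: (1,6), (2,5), (3,7); upper bound min(|L|,|R|) = min(4,3) = 3)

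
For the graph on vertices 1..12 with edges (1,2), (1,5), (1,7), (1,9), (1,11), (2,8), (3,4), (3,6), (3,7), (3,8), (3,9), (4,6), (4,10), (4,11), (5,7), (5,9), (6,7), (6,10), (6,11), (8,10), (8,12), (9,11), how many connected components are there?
1 (components: {1, 2, 3, 4, 5, 6, 7, 8, 9, 10, 11, 12})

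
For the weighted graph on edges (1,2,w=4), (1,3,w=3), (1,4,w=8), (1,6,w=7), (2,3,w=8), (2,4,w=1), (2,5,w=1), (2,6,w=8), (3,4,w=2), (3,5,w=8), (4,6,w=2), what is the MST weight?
9 (MST edges: (1,3,w=3), (2,4,w=1), (2,5,w=1), (3,4,w=2), (4,6,w=2); sum of weights 3 + 1 + 1 + 2 + 2 = 9)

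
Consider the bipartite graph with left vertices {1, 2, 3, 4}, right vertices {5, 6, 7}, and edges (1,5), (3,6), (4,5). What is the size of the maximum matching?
2 (matching: (1,5), (3,6); upper bound min(|L|,|R|) = min(4,3) = 3)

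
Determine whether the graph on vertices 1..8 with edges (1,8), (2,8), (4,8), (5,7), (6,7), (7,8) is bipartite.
Yes. Partition: {1, 2, 3, 4, 7}, {5, 6, 8}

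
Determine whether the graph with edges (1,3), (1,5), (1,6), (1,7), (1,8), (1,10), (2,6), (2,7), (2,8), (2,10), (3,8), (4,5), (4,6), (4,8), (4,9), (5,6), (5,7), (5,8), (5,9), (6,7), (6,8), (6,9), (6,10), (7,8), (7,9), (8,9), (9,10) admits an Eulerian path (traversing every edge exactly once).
Yes — and in fact it has an Eulerian circuit (the graph is connected and all 10 vertices have even degree)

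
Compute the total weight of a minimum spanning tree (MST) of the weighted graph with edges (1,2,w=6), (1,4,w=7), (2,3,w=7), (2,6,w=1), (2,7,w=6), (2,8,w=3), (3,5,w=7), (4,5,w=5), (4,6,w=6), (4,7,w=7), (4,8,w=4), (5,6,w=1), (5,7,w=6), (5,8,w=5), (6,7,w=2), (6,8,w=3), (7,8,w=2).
23 (MST edges: (1,2,w=6), (2,3,w=7), (2,6,w=1), (4,8,w=4), (5,6,w=1), (6,7,w=2), (7,8,w=2); sum of weights 6 + 7 + 1 + 4 + 1 + 2 + 2 = 23)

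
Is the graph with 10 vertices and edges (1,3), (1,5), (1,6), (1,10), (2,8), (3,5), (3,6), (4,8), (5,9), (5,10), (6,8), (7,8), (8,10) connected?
Yes (BFS from 1 visits [1, 3, 5, 6, 10, 9, 8, 2, 4, 7] — all 10 vertices reached)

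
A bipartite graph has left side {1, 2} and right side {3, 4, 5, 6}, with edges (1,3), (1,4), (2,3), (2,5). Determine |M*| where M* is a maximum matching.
2 (matching: (1,4), (2,5); upper bound min(|L|,|R|) = min(2,4) = 2)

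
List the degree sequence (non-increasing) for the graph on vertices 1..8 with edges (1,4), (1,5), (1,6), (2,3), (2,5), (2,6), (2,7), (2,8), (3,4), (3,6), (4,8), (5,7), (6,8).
[5, 4, 3, 3, 3, 3, 3, 2] (degrees: deg(1)=3, deg(2)=5, deg(3)=3, deg(4)=3, deg(5)=3, deg(6)=4, deg(7)=2, deg(8)=3)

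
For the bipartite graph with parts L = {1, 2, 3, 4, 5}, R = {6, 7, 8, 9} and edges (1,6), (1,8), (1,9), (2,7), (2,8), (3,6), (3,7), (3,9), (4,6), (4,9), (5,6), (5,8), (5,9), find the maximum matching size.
4 (matching: (1,9), (2,8), (3,7), (4,6); upper bound min(|L|,|R|) = min(5,4) = 4)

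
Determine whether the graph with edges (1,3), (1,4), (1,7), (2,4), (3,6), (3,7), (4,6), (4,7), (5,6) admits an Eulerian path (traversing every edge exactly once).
No (6 vertices have odd degree: {1, 2, 3, 5, 6, 7}; Eulerian path requires 0 or 2)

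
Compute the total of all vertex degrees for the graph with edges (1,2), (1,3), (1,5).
6 (handshake: sum of degrees = 2|E| = 2 x 3 = 6)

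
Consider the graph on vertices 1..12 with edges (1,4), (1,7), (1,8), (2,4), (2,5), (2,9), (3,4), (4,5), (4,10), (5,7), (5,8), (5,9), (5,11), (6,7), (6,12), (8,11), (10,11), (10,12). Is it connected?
Yes (BFS from 1 visits [1, 4, 7, 8, 2, 3, 5, 10, 6, 11, 9, 12] — all 12 vertices reached)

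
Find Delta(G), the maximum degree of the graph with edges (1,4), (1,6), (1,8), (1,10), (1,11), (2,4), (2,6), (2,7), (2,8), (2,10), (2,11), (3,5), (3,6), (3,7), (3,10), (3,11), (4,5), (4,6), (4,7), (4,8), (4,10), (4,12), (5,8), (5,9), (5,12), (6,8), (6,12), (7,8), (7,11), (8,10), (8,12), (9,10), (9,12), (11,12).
8 (attained at vertices 4, 8)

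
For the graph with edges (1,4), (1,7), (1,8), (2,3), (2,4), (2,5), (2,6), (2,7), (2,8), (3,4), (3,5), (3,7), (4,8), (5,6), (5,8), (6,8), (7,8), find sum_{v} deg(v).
34 (handshake: sum of degrees = 2|E| = 2 x 17 = 34)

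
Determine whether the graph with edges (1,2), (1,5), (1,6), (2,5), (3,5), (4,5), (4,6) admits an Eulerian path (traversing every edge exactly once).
Yes (the graph is connected and exactly 2 vertices have odd degree: {1, 3}; any Eulerian path must start and end at those)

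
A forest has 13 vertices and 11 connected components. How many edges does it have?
2 (Each of the 11 component trees on V_i vertices has V_i - 1 edges; summing gives V - C = 13 - 11 = 2)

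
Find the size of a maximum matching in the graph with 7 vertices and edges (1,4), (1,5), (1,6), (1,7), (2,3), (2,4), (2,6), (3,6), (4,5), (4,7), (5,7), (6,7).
3 (matching: (1,5), (2,6), (4,7); upper bound floor(n/2) = floor(7/2) = 3)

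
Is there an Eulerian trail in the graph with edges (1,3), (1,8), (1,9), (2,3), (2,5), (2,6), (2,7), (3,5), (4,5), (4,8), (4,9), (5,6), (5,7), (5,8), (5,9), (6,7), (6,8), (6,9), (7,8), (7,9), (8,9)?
No (6 vertices have odd degree: {1, 3, 4, 5, 6, 7}; Eulerian path requires 0 or 2)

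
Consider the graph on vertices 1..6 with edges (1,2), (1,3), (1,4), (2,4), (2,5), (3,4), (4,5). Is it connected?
No, it has 2 components: {1, 2, 3, 4, 5}, {6}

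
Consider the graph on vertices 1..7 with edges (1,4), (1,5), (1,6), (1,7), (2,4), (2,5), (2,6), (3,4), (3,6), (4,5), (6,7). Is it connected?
Yes (BFS from 1 visits [1, 4, 5, 6, 7, 2, 3] — all 7 vertices reached)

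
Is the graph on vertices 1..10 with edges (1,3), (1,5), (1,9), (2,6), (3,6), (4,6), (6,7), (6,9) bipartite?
Yes. Partition: {1, 6, 8, 10}, {2, 3, 4, 5, 7, 9}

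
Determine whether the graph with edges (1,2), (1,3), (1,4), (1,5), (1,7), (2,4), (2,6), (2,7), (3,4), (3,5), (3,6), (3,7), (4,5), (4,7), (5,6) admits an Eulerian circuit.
No (4 vertices have odd degree: {1, 3, 4, 6}; Eulerian circuit requires 0)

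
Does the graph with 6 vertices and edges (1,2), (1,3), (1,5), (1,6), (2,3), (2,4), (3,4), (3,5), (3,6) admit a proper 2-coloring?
No (odd cycle of length 3: 3 -> 1 -> 6 -> 3)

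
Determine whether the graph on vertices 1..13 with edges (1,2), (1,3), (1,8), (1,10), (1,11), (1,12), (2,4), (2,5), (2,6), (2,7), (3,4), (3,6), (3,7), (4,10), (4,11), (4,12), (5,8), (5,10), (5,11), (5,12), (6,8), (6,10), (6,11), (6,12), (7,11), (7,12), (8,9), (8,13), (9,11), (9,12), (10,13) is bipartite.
Yes. Partition: {1, 4, 5, 6, 7, 9, 13}, {2, 3, 8, 10, 11, 12}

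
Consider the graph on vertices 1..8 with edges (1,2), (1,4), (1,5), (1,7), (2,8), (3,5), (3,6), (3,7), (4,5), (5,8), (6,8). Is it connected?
Yes (BFS from 1 visits [1, 2, 4, 5, 7, 8, 3, 6] — all 8 vertices reached)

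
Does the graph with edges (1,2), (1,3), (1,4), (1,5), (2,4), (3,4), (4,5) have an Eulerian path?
Yes — and in fact it has an Eulerian circuit (the graph is connected and all 5 vertices have even degree)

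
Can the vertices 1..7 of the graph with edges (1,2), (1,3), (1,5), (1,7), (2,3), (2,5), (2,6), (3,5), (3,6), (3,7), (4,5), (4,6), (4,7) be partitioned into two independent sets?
No (odd cycle of length 3: 2 -> 1 -> 5 -> 2)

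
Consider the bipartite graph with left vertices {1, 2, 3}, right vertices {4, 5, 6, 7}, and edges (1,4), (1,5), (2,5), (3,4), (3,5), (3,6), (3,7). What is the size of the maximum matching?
3 (matching: (1,4), (2,5), (3,7); upper bound min(|L|,|R|) = min(3,4) = 3)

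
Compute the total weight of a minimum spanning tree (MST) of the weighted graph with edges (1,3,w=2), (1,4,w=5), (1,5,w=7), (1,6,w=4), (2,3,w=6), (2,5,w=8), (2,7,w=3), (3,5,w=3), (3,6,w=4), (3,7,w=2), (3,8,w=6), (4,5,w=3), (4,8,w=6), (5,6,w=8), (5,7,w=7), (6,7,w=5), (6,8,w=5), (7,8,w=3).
20 (MST edges: (1,3,w=2), (1,6,w=4), (2,7,w=3), (3,5,w=3), (3,7,w=2), (4,5,w=3), (7,8,w=3); sum of weights 2 + 4 + 3 + 3 + 2 + 3 + 3 = 20)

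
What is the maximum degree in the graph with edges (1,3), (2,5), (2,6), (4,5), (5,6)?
3 (attained at vertex 5)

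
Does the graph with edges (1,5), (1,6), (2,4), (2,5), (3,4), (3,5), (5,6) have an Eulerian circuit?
Yes (the graph is connected and all 6 vertices have even degree)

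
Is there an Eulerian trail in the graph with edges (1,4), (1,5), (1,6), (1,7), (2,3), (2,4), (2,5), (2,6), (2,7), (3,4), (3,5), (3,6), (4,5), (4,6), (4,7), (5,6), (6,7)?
Yes (the graph is connected and exactly 2 vertices have odd degree: {2, 5}; any Eulerian path must start and end at those)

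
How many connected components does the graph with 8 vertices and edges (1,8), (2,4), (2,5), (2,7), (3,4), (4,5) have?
3 (components: {1, 8}, {2, 3, 4, 5, 7}, {6})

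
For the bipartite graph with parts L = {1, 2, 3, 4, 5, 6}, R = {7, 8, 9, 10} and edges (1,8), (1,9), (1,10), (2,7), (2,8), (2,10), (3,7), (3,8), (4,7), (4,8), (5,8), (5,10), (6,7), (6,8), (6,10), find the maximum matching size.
4 (matching: (1,9), (2,10), (3,8), (4,7); upper bound min(|L|,|R|) = min(6,4) = 4)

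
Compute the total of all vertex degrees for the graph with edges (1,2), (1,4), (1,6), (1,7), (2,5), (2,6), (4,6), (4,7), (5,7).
18 (handshake: sum of degrees = 2|E| = 2 x 9 = 18)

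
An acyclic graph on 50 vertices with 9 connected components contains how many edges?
41 (Each of the 9 component trees on V_i vertices has V_i - 1 edges; summing gives V - C = 50 - 9 = 41)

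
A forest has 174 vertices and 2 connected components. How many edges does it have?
172 (Each of the 2 component trees on V_i vertices has V_i - 1 edges; summing gives V - C = 174 - 2 = 172)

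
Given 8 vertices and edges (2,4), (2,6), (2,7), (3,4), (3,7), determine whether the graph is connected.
No, it has 4 components: {1}, {2, 3, 4, 6, 7}, {5}, {8}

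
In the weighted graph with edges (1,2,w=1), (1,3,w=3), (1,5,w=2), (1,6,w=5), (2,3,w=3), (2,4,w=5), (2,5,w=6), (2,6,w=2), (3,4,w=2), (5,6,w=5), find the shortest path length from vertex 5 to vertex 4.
7 (path: 5 -> 1 -> 3 -> 4; weights 2 + 3 + 2 = 7)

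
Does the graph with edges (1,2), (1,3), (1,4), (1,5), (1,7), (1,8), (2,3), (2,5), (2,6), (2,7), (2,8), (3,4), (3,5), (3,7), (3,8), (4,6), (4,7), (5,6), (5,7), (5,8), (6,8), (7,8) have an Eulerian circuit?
Yes (the graph is connected and all 8 vertices have even degree)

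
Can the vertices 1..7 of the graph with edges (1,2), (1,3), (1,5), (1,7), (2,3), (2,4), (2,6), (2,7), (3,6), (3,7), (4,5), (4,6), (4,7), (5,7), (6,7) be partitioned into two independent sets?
No (odd cycle of length 3: 3 -> 1 -> 7 -> 3)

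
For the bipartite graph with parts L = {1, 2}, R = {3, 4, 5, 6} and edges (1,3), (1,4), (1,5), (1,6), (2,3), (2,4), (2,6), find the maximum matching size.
2 (matching: (1,5), (2,6); upper bound min(|L|,|R|) = min(2,4) = 2)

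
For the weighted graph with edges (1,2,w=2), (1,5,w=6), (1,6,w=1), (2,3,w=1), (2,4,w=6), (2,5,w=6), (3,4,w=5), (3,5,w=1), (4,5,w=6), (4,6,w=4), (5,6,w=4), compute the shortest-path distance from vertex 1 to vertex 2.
2 (path: 1 -> 2; weights 2 = 2)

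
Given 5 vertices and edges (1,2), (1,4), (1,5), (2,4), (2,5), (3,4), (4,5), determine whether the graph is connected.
Yes (BFS from 1 visits [1, 2, 4, 5, 3] — all 5 vertices reached)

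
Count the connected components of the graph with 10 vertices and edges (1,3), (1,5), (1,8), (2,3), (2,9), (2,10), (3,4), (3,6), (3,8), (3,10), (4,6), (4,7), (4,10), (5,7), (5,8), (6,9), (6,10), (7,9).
1 (components: {1, 2, 3, 4, 5, 6, 7, 8, 9, 10})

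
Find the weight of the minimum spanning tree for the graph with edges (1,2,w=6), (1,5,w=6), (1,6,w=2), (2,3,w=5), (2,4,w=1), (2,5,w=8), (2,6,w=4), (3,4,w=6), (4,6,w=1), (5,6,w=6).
15 (MST edges: (1,5,w=6), (1,6,w=2), (2,3,w=5), (2,4,w=1), (4,6,w=1); sum of weights 6 + 2 + 5 + 1 + 1 = 15)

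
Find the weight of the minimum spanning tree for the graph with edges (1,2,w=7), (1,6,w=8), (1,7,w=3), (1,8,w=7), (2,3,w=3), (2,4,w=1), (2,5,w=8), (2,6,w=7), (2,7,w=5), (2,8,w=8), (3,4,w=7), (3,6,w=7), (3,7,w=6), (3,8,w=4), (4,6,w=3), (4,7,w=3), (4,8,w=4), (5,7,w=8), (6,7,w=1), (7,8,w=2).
21 (MST edges: (1,7,w=3), (2,3,w=3), (2,4,w=1), (2,5,w=8), (4,7,w=3), (6,7,w=1), (7,8,w=2); sum of weights 3 + 3 + 1 + 8 + 3 + 1 + 2 = 21)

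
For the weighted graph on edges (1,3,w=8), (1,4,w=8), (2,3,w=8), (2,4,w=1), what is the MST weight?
17 (MST edges: (1,3,w=8), (1,4,w=8), (2,4,w=1); sum of weights 8 + 8 + 1 = 17)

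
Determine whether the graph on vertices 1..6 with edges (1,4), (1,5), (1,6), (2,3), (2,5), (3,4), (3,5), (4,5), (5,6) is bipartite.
No (odd cycle of length 3: 5 -> 1 -> 4 -> 5)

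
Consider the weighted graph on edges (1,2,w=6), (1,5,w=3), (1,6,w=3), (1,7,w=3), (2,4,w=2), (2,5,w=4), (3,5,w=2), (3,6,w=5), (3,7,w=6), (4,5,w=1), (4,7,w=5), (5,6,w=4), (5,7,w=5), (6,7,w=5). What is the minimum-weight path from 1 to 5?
3 (path: 1 -> 5; weights 3 = 3)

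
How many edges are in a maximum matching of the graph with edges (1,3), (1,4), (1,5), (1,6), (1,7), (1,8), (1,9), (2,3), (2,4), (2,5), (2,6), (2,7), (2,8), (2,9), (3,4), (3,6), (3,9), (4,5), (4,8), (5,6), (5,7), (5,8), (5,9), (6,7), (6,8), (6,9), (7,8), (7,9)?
4 (matching: (1,5), (2,6), (4,8), (7,9); upper bound floor(n/2) = floor(9/2) = 4)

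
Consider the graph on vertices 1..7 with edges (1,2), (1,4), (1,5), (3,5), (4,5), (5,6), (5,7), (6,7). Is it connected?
Yes (BFS from 1 visits [1, 2, 4, 5, 3, 6, 7] — all 7 vertices reached)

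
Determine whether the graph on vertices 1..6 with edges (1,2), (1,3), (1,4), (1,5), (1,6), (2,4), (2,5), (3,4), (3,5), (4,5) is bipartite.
No (odd cycle of length 3: 3 -> 1 -> 5 -> 3)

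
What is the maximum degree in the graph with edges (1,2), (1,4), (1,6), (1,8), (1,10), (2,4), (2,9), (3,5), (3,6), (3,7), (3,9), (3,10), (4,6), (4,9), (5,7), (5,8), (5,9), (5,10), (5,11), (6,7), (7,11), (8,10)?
6 (attained at vertex 5)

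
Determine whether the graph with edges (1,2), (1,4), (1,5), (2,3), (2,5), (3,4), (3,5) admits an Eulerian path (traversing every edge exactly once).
No (4 vertices have odd degree: {1, 2, 3, 5}; Eulerian path requires 0 or 2)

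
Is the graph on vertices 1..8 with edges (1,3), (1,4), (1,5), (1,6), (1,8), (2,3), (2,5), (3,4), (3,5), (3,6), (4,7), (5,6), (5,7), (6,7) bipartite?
No (odd cycle of length 3: 6 -> 1 -> 3 -> 6)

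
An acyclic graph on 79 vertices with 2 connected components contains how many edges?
77 (Each of the 2 component trees on V_i vertices has V_i - 1 edges; summing gives V - C = 79 - 2 = 77)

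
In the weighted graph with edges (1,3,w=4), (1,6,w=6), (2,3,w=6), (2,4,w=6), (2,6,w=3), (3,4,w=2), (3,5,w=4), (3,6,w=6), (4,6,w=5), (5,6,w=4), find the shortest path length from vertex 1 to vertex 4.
6 (path: 1 -> 3 -> 4; weights 4 + 2 = 6)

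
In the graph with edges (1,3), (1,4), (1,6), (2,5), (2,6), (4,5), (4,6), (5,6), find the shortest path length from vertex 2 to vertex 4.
2 (path: 2 -> 6 -> 4, 2 edges)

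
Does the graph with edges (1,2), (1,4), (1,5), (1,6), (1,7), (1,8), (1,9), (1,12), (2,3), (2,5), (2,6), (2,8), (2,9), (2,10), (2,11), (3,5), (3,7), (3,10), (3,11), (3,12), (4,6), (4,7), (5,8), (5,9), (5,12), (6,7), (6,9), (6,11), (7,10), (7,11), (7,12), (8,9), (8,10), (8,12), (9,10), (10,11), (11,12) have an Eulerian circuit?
No (2 vertices have odd degree: {4, 7}; Eulerian circuit requires 0)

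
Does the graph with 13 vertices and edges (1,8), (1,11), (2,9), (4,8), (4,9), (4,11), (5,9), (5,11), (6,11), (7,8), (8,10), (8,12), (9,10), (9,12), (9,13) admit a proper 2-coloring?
Yes. Partition: {1, 2, 3, 4, 5, 6, 7, 10, 12, 13}, {8, 9, 11}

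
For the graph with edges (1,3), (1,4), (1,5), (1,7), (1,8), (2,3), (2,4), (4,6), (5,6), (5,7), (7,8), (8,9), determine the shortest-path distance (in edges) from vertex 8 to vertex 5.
2 (path: 8 -> 7 -> 5, 2 edges)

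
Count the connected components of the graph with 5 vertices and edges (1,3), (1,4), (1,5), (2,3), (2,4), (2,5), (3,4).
1 (components: {1, 2, 3, 4, 5})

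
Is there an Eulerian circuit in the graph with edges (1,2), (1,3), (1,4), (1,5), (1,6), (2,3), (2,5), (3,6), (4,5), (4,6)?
No (6 vertices have odd degree: {1, 2, 3, 4, 5, 6}; Eulerian circuit requires 0)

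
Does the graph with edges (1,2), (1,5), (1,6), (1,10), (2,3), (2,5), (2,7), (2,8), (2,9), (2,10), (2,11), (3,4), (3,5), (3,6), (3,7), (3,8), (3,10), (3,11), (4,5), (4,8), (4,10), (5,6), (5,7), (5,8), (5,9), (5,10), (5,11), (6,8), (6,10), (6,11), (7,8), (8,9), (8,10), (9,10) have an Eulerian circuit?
Yes (the graph is connected and all 11 vertices have even degree)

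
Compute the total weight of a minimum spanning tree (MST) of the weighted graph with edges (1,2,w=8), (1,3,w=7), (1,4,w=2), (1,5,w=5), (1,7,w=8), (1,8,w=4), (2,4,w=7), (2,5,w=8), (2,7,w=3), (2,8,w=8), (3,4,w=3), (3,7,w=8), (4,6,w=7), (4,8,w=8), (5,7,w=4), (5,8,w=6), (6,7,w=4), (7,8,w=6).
25 (MST edges: (1,4,w=2), (1,5,w=5), (1,8,w=4), (2,7,w=3), (3,4,w=3), (5,7,w=4), (6,7,w=4); sum of weights 2 + 5 + 4 + 3 + 3 + 4 + 4 = 25)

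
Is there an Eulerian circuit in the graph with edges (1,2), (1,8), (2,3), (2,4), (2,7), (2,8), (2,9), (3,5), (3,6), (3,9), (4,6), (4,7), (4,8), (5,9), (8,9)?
Yes (the graph is connected and all 9 vertices have even degree)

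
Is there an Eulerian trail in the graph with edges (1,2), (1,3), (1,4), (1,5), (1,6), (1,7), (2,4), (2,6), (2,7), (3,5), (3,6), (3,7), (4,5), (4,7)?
Yes (the graph is connected and exactly 2 vertices have odd degree: {5, 6}; any Eulerian path must start and end at those)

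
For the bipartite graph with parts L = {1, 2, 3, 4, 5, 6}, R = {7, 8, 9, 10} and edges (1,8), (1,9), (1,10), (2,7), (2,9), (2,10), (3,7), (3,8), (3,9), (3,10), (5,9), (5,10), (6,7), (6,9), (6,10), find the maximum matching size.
4 (matching: (1,10), (2,9), (3,8), (6,7); upper bound min(|L|,|R|) = min(6,4) = 4)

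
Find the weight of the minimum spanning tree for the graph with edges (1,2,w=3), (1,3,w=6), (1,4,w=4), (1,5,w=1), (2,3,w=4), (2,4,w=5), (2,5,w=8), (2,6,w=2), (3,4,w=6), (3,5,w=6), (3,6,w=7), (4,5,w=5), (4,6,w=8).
14 (MST edges: (1,2,w=3), (1,4,w=4), (1,5,w=1), (2,3,w=4), (2,6,w=2); sum of weights 3 + 4 + 1 + 4 + 2 = 14)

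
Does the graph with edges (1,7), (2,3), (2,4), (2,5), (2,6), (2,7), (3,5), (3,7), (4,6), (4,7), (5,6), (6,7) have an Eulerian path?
No (6 vertices have odd degree: {1, 2, 3, 4, 5, 7}; Eulerian path requires 0 or 2)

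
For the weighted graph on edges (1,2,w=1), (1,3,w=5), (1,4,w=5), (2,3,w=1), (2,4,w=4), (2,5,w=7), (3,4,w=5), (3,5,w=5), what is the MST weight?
11 (MST edges: (1,2,w=1), (2,3,w=1), (2,4,w=4), (3,5,w=5); sum of weights 1 + 1 + 4 + 5 = 11)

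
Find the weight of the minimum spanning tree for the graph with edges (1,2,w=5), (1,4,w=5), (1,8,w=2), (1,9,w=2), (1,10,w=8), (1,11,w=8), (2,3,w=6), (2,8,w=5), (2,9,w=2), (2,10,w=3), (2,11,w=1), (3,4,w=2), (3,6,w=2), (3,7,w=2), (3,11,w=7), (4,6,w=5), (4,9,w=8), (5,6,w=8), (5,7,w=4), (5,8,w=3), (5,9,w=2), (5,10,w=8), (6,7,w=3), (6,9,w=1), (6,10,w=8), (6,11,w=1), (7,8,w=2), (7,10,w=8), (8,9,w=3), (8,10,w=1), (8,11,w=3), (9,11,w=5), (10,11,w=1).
15 (MST edges: (1,8,w=2), (2,11,w=1), (3,4,w=2), (3,6,w=2), (3,7,w=2), (5,9,w=2), (6,9,w=1), (6,11,w=1), (8,10,w=1), (10,11,w=1); sum of weights 2 + 1 + 2 + 2 + 2 + 2 + 1 + 1 + 1 + 1 = 15)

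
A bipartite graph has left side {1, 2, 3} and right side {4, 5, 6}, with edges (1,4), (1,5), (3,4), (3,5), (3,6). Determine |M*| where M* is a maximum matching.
2 (matching: (1,5), (3,6); upper bound min(|L|,|R|) = min(3,3) = 3)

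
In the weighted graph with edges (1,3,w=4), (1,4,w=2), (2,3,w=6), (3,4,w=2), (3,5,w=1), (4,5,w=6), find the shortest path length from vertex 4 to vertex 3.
2 (path: 4 -> 3; weights 2 = 2)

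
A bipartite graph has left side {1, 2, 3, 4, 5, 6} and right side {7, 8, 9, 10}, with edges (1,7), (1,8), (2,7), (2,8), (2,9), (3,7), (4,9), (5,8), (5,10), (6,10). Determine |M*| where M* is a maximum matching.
4 (matching: (1,8), (2,9), (3,7), (5,10); upper bound min(|L|,|R|) = min(6,4) = 4)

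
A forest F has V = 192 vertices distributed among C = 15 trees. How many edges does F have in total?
177 (Each of the 15 component trees on V_i vertices has V_i - 1 edges; summing gives V - C = 192 - 15 = 177)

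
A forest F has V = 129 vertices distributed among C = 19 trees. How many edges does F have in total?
110 (Each of the 19 component trees on V_i vertices has V_i - 1 edges; summing gives V - C = 129 - 19 = 110)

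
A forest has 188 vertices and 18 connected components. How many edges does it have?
170 (Each of the 18 component trees on V_i vertices has V_i - 1 edges; summing gives V - C = 188 - 18 = 170)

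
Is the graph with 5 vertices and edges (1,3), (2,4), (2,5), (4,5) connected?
No, it has 2 components: {1, 3}, {2, 4, 5}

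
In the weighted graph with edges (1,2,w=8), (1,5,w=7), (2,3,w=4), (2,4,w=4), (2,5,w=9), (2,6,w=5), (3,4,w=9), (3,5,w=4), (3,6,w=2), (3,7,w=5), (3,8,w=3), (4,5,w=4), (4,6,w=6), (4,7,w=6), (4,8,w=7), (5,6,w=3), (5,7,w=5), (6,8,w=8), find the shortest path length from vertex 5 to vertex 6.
3 (path: 5 -> 6; weights 3 = 3)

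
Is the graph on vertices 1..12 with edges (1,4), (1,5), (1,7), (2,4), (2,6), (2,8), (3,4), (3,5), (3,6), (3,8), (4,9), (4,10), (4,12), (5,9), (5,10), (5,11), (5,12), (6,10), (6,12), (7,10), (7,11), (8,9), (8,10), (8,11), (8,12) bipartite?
Yes. Partition: {1, 2, 3, 9, 10, 11, 12}, {4, 5, 6, 7, 8}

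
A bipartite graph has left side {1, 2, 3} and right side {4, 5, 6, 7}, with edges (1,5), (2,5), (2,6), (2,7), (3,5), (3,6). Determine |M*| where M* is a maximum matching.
3 (matching: (1,5), (2,7), (3,6); upper bound min(|L|,|R|) = min(3,4) = 3)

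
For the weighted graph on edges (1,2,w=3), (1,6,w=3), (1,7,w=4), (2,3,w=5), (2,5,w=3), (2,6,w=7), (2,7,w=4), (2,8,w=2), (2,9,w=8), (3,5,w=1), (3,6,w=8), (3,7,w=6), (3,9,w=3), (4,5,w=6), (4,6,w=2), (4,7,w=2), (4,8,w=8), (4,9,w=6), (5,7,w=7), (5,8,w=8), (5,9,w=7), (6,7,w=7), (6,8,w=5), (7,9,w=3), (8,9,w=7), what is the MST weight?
19 (MST edges: (1,2,w=3), (1,6,w=3), (2,5,w=3), (2,8,w=2), (3,5,w=1), (3,9,w=3), (4,6,w=2), (4,7,w=2); sum of weights 3 + 3 + 3 + 2 + 1 + 3 + 2 + 2 = 19)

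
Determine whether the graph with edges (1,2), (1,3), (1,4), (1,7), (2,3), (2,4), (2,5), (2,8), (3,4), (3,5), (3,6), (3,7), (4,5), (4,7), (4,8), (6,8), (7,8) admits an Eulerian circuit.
No (2 vertices have odd degree: {2, 5}; Eulerian circuit requires 0)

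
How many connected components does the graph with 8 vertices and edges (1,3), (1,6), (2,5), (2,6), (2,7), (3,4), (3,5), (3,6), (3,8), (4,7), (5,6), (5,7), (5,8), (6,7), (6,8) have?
1 (components: {1, 2, 3, 4, 5, 6, 7, 8})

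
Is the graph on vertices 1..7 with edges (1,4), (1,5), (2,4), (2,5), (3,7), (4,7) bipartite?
Yes. Partition: {1, 2, 6, 7}, {3, 4, 5}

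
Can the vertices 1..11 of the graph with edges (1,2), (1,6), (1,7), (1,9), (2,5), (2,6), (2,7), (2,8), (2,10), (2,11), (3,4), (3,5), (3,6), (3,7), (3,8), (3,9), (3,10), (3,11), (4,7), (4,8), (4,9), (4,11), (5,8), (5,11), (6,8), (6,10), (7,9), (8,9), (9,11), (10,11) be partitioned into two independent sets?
No (odd cycle of length 3: 9 -> 1 -> 7 -> 9)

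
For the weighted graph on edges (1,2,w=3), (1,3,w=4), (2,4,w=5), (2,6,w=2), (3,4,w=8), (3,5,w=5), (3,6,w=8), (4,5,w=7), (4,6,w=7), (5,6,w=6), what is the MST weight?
19 (MST edges: (1,2,w=3), (1,3,w=4), (2,4,w=5), (2,6,w=2), (3,5,w=5); sum of weights 3 + 4 + 5 + 2 + 5 = 19)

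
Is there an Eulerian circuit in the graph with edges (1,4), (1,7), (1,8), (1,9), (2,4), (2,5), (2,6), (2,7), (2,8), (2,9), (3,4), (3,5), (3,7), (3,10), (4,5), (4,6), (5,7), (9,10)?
No (2 vertices have odd degree: {4, 9}; Eulerian circuit requires 0)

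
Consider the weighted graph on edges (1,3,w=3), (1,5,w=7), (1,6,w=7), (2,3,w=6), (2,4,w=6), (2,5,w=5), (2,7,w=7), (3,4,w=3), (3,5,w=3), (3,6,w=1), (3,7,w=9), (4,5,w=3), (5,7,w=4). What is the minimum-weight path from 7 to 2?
7 (path: 7 -> 2; weights 7 = 7)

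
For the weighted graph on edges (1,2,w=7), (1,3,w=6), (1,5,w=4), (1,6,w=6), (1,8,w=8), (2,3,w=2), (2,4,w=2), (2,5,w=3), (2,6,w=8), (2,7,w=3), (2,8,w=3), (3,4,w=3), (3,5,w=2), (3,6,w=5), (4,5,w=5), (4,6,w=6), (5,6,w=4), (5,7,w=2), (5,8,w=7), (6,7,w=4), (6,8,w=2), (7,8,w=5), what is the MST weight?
17 (MST edges: (1,5,w=4), (2,3,w=2), (2,4,w=2), (2,8,w=3), (3,5,w=2), (5,7,w=2), (6,8,w=2); sum of weights 4 + 2 + 2 + 3 + 2 + 2 + 2 = 17)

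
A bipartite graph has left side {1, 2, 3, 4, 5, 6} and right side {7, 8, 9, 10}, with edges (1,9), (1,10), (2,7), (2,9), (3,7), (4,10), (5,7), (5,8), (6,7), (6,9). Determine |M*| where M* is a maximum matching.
4 (matching: (1,10), (2,9), (3,7), (5,8); upper bound min(|L|,|R|) = min(6,4) = 4)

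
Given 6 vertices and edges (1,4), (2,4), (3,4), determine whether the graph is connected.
No, it has 3 components: {1, 2, 3, 4}, {5}, {6}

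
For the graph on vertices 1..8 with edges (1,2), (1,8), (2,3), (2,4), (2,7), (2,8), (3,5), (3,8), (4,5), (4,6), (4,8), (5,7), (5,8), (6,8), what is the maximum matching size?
4 (matching: (1,2), (3,8), (4,6), (5,7); upper bound floor(n/2) = floor(8/2) = 4)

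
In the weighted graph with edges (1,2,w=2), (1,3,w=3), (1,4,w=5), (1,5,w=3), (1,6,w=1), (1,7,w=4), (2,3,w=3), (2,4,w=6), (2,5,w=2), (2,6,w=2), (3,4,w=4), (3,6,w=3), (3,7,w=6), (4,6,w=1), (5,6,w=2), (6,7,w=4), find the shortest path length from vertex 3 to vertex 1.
3 (path: 3 -> 1; weights 3 = 3)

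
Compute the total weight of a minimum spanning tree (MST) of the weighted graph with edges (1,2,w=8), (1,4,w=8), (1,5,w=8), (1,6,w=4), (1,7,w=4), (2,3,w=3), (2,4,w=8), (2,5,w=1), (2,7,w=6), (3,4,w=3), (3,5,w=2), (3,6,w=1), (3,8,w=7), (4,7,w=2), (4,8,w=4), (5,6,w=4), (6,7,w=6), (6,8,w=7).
17 (MST edges: (1,7,w=4), (2,5,w=1), (3,4,w=3), (3,5,w=2), (3,6,w=1), (4,7,w=2), (4,8,w=4); sum of weights 4 + 1 + 3 + 2 + 1 + 2 + 4 = 17)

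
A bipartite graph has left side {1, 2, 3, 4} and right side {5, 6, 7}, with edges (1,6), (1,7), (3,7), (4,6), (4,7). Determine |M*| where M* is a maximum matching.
2 (matching: (1,7), (4,6); upper bound min(|L|,|R|) = min(4,3) = 3)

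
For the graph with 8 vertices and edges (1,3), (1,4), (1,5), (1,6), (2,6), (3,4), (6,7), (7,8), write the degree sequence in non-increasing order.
[4, 3, 2, 2, 2, 1, 1, 1] (degrees: deg(1)=4, deg(2)=1, deg(3)=2, deg(4)=2, deg(5)=1, deg(6)=3, deg(7)=2, deg(8)=1)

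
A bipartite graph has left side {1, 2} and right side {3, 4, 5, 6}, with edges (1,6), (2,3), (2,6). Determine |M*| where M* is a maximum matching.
2 (matching: (1,6), (2,3); upper bound min(|L|,|R|) = min(2,4) = 2)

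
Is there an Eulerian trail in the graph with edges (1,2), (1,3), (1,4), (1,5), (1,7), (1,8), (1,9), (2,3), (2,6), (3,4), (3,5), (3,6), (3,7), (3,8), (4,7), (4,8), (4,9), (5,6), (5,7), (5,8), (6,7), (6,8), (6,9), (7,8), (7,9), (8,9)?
No (8 vertices have odd degree: {1, 2, 3, 4, 5, 7, 8, 9}; Eulerian path requires 0 or 2)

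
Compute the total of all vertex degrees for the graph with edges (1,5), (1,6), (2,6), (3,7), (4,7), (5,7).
12 (handshake: sum of degrees = 2|E| = 2 x 6 = 12)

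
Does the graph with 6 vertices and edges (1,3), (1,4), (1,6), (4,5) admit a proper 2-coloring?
Yes. Partition: {1, 2, 5}, {3, 4, 6}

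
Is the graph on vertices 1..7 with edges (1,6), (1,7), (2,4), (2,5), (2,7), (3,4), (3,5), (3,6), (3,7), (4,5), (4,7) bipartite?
No (odd cycle of length 5: 3 -> 6 -> 1 -> 7 -> 4 -> 3)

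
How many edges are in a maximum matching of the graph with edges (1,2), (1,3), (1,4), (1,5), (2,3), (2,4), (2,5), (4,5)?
2 (matching: (1,5), (2,4); upper bound floor(n/2) = floor(5/2) = 2)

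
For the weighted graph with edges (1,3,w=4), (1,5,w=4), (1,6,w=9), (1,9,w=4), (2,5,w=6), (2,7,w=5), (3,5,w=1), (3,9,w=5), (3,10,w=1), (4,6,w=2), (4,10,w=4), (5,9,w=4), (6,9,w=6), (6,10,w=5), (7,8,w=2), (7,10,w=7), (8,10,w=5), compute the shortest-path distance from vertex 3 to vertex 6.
6 (path: 3 -> 10 -> 6; weights 1 + 5 = 6)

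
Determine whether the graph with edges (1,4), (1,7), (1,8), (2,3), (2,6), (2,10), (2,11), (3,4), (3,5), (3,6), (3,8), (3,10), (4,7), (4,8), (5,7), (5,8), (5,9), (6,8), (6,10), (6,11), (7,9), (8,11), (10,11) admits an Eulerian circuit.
No (2 vertices have odd degree: {1, 6}; Eulerian circuit requires 0)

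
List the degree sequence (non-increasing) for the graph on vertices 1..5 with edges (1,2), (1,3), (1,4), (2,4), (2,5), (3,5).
[3, 3, 2, 2, 2] (degrees: deg(1)=3, deg(2)=3, deg(3)=2, deg(4)=2, deg(5)=2)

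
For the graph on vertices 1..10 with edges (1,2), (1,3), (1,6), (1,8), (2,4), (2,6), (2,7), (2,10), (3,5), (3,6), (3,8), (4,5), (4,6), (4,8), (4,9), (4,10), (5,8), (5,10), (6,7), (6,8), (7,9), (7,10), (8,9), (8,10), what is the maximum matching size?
5 (matching: (1,8), (2,6), (3,5), (4,9), (7,10); upper bound floor(n/2) = floor(10/2) = 5)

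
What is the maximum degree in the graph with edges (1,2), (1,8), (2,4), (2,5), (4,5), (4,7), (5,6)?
3 (attained at vertices 2, 4, 5)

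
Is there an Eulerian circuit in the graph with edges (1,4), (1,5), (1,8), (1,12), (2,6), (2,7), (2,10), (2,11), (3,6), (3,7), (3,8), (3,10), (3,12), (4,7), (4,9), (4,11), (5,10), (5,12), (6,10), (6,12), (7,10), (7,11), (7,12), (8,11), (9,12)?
No (4 vertices have odd degree: {3, 5, 8, 10}; Eulerian circuit requires 0)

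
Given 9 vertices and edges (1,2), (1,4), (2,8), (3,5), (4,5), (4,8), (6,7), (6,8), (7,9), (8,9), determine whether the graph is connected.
Yes (BFS from 1 visits [1, 2, 4, 8, 5, 6, 9, 3, 7] — all 9 vertices reached)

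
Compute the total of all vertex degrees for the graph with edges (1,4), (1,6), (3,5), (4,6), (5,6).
10 (handshake: sum of degrees = 2|E| = 2 x 5 = 10)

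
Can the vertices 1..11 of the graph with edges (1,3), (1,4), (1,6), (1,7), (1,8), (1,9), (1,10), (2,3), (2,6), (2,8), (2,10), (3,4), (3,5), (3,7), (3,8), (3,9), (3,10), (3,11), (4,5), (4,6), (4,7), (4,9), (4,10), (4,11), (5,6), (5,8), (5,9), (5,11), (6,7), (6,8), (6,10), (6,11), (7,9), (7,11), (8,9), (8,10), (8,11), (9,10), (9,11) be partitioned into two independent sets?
No (odd cycle of length 3: 4 -> 1 -> 3 -> 4)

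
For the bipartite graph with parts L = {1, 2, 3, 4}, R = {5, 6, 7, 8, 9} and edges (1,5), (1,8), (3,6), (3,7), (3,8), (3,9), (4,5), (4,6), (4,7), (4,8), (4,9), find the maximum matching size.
3 (matching: (1,8), (3,9), (4,7); upper bound min(|L|,|R|) = min(4,5) = 4)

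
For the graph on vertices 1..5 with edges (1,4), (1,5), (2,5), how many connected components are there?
2 (components: {1, 2, 4, 5}, {3})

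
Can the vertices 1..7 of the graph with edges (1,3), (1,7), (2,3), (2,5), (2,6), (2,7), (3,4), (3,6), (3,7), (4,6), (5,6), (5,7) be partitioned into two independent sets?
No (odd cycle of length 3: 3 -> 1 -> 7 -> 3)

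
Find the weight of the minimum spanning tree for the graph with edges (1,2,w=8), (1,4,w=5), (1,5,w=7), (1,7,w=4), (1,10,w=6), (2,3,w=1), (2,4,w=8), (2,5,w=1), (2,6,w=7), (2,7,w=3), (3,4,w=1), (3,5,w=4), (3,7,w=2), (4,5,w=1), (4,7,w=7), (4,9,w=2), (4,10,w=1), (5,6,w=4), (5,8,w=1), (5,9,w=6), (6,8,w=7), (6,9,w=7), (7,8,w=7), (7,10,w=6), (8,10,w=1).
17 (MST edges: (1,7,w=4), (2,3,w=1), (2,5,w=1), (3,4,w=1), (3,7,w=2), (4,9,w=2), (4,10,w=1), (5,6,w=4), (5,8,w=1); sum of weights 4 + 1 + 1 + 1 + 2 + 2 + 1 + 4 + 1 = 17)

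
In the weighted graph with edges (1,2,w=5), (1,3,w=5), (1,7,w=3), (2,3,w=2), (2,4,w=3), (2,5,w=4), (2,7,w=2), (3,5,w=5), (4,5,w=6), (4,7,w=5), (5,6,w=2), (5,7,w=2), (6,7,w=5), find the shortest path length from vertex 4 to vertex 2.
3 (path: 4 -> 2; weights 3 = 3)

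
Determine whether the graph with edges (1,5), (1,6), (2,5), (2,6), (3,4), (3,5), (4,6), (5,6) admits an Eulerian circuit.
Yes (the graph is connected and all 6 vertices have even degree)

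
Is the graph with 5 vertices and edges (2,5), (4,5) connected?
No, it has 3 components: {1}, {2, 4, 5}, {3}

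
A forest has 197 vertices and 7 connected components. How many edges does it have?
190 (Each of the 7 component trees on V_i vertices has V_i - 1 edges; summing gives V - C = 197 - 7 = 190)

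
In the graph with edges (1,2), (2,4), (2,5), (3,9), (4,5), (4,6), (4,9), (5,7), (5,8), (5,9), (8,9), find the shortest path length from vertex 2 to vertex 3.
3 (path: 2 -> 4 -> 9 -> 3, 3 edges)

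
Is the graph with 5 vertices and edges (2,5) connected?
No, it has 4 components: {1}, {2, 5}, {3}, {4}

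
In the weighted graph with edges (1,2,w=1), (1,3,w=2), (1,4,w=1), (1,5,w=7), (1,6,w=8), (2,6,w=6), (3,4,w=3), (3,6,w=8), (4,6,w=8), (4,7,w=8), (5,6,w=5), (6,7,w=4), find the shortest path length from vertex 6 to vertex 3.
8 (path: 6 -> 3; weights 8 = 8)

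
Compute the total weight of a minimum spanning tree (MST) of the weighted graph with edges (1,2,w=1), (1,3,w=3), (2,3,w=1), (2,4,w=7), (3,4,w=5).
7 (MST edges: (1,2,w=1), (2,3,w=1), (3,4,w=5); sum of weights 1 + 1 + 5 = 7)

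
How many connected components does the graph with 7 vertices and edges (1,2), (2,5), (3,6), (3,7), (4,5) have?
2 (components: {1, 2, 4, 5}, {3, 6, 7})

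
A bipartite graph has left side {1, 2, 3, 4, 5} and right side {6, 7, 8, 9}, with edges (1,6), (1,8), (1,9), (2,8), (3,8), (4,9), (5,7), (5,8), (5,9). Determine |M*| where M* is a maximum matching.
4 (matching: (1,6), (2,8), (4,9), (5,7); upper bound min(|L|,|R|) = min(5,4) = 4)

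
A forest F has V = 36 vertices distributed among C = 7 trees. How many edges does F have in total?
29 (Each of the 7 component trees on V_i vertices has V_i - 1 edges; summing gives V - C = 36 - 7 = 29)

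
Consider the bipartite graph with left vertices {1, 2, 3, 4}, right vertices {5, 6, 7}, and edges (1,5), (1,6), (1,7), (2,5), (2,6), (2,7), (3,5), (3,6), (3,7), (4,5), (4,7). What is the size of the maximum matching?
3 (matching: (1,7), (2,6), (3,5); upper bound min(|L|,|R|) = min(4,3) = 3)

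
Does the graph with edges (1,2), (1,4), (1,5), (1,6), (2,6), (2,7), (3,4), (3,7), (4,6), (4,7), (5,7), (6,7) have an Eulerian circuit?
No (2 vertices have odd degree: {2, 7}; Eulerian circuit requires 0)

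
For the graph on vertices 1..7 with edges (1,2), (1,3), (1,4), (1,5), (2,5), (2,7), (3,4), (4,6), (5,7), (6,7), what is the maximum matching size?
3 (matching: (1,4), (2,5), (6,7); upper bound floor(n/2) = floor(7/2) = 3)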